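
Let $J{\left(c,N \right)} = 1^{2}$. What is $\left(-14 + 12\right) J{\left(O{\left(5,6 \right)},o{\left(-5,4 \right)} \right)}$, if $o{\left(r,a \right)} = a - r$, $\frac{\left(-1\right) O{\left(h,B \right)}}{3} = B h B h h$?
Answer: $-2$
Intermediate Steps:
$O{\left(h,B \right)} = - 3 B^{2} h^{3}$ ($O{\left(h,B \right)} = - 3 B h B h h = - 3 B B h h h = - 3 B B h^{2} h = - 3 B^{2} h^{2} h = - 3 B^{2} h^{3}$)
$J{\left(c,N \right)} = 1$
$\left(-14 + 12\right) J{\left(O{\left(5,6 \right)},o{\left(-5,4 \right)} \right)} = \left(-14 + 12\right) 1 = \left(-2\right) 1 = -2$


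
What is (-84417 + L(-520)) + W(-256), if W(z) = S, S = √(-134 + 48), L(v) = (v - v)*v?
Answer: -84417 + I*√86 ≈ -84417.0 + 9.2736*I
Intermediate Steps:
L(v) = 0 (L(v) = 0*v = 0)
S = I*√86 (S = √(-86) = I*√86 ≈ 9.2736*I)
W(z) = I*√86
(-84417 + L(-520)) + W(-256) = (-84417 + 0) + I*√86 = -84417 + I*√86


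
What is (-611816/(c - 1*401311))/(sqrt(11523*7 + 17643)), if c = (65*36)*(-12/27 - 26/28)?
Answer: 535339*sqrt(6)/271840032 ≈ 0.0048238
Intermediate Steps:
c = -22490/7 (c = 2340*(-12*1/27 - 26*1/28) = 2340*(-4/9 - 13/14) = 2340*(-173/126) = -22490/7 ≈ -3212.9)
(-611816/(c - 1*401311))/(sqrt(11523*7 + 17643)) = (-611816/(-22490/7 - 1*401311))/(sqrt(11523*7 + 17643)) = (-611816/(-22490/7 - 401311))/(sqrt(80661 + 17643)) = (-611816/(-2831667/7))/(sqrt(98304)) = (-611816*(-7/2831667))/((128*sqrt(6))) = 4282712*(sqrt(6)/768)/2831667 = 535339*sqrt(6)/271840032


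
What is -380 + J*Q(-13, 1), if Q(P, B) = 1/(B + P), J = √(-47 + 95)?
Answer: -380 - √3/3 ≈ -380.58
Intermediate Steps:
J = 4*√3 (J = √48 = 4*√3 ≈ 6.9282)
-380 + J*Q(-13, 1) = -380 + (4*√3)/(1 - 13) = -380 + (4*√3)/(-12) = -380 + (4*√3)*(-1/12) = -380 - √3/3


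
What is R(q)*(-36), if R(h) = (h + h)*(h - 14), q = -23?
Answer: -61272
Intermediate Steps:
R(h) = 2*h*(-14 + h) (R(h) = (2*h)*(-14 + h) = 2*h*(-14 + h))
R(q)*(-36) = (2*(-23)*(-14 - 23))*(-36) = (2*(-23)*(-37))*(-36) = 1702*(-36) = -61272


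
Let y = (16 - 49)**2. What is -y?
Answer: -1089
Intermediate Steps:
y = 1089 (y = (-33)**2 = 1089)
-y = -1*1089 = -1089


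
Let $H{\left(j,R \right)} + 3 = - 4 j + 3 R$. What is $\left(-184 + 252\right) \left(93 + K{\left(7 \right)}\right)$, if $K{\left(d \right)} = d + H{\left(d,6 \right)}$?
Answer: $5916$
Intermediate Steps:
$H{\left(j,R \right)} = -3 - 4 j + 3 R$ ($H{\left(j,R \right)} = -3 + \left(- 4 j + 3 R\right) = -3 - 4 j + 3 R$)
$K{\left(d \right)} = 15 - 3 d$ ($K{\left(d \right)} = d - \left(-15 + 4 d\right) = 15 - 3 d$)
$\left(-184 + 252\right) \left(93 + K{\left(7 \right)}\right) = \left(-184 + 252\right) \left(93 + \left(15 - 21\right)\right) = 68 \left(93 + \left(15 - 21\right)\right) = 68 \left(93 - 6\right) = 68 \cdot 87 = 5916$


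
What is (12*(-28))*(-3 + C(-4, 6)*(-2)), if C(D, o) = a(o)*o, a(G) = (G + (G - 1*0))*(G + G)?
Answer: 581616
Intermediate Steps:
a(G) = 4*G**2 (a(G) = (G + (G + 0))*(2*G) = (G + G)*(2*G) = (2*G)*(2*G) = 4*G**2)
C(D, o) = 4*o**3 (C(D, o) = (4*o**2)*o = 4*o**3)
(12*(-28))*(-3 + C(-4, 6)*(-2)) = (12*(-28))*(-3 + (4*6**3)*(-2)) = -336*(-3 + (4*216)*(-2)) = -336*(-3 + 864*(-2)) = -336*(-3 - 1728) = -336*(-1731) = 581616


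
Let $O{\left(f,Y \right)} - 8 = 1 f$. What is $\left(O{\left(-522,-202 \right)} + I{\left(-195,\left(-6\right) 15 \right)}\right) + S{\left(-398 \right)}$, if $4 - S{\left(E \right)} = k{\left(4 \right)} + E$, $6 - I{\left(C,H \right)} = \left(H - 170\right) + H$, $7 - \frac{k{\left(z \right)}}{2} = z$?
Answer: $238$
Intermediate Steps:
$k{\left(z \right)} = 14 - 2 z$
$O{\left(f,Y \right)} = 8 + f$ ($O{\left(f,Y \right)} = 8 + 1 f = 8 + f$)
$I{\left(C,H \right)} = 176 - 2 H$ ($I{\left(C,H \right)} = 6 - \left(\left(H - 170\right) + H\right) = 6 - \left(\left(-170 + H\right) + H\right) = 6 - \left(-170 + 2 H\right) = 176 - 2 H$)
$S{\left(E \right)} = -2 - E$ ($S{\left(E \right)} = 4 - \left(\left(14 - 8\right) + E\right) = 4 - \left(6 + E\right) = -2 - E$)
$\left(O{\left(-522,-202 \right)} + I{\left(-195,\left(-6\right) 15 \right)}\right) + S{\left(-398 \right)} = \left(\left(8 - 522\right) - \left(-176 + 2 \left(\left(-6\right) 15\right)\right)\right) - -396 = \left(-514 + \left(176 - -180\right)\right) + \left(-2 + 398\right) = \left(-514 + \left(176 + 180\right)\right) + 396 = \left(-514 + 356\right) + 396 = -158 + 396 = 238$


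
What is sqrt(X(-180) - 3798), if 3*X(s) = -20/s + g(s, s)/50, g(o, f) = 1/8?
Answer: I*sqrt(123053973)/180 ≈ 61.628*I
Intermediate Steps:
g(o, f) = 1/8
X(s) = 1/1200 - 20/(3*s) (X(s) = (-20/s + (1/8)/50)/3 = (-20/s + (1/8)*(1/50))/3 = (-20/s + 1/400)/3 = (1/400 - 20/s)/3 = 1/1200 - 20/(3*s))
sqrt(X(-180) - 3798) = sqrt((1/1200)*(-8000 - 180)/(-180) - 3798) = sqrt((1/1200)*(-1/180)*(-8180) - 3798) = sqrt(409/10800 - 3798) = sqrt(-41017991/10800) = I*sqrt(123053973)/180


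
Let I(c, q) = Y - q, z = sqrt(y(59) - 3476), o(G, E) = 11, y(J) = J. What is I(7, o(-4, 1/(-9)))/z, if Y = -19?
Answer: 10*I*sqrt(3417)/1139 ≈ 0.51321*I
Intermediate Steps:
z = I*sqrt(3417) (z = sqrt(59 - 3476) = sqrt(-3417) = I*sqrt(3417) ≈ 58.455*I)
I(c, q) = -19 - q
I(7, o(-4, 1/(-9)))/z = (-19 - 1*11)/((I*sqrt(3417))) = (-19 - 11)*(-I*sqrt(3417)/3417) = -(-10)*I*sqrt(3417)/1139 = 10*I*sqrt(3417)/1139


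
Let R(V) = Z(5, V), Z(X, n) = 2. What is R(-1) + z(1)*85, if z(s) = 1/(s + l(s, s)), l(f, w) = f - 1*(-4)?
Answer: 97/6 ≈ 16.167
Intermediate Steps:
R(V) = 2
l(f, w) = 4 + f (l(f, w) = f + 4 = 4 + f)
z(s) = 1/(4 + 2*s) (z(s) = 1/(s + (4 + s)) = 1/(4 + 2*s))
R(-1) + z(1)*85 = 2 + (1/(2*(2 + 1)))*85 = 2 + ((1/2)/3)*85 = 2 + ((1/2)*(1/3))*85 = 2 + (1/6)*85 = 2 + 85/6 = 97/6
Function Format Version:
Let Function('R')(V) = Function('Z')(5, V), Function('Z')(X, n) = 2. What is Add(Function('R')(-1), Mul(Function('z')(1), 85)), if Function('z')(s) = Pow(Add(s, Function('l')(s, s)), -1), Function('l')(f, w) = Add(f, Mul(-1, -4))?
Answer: Rational(97, 6) ≈ 16.167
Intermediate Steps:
Function('R')(V) = 2
Function('l')(f, w) = Add(4, f) (Function('l')(f, w) = Add(f, 4) = Add(4, f))
Function('z')(s) = Pow(Add(4, Mul(2, s)), -1) (Function('z')(s) = Pow(Add(s, Add(4, s)), -1) = Pow(Add(4, Mul(2, s)), -1))
Add(Function('R')(-1), Mul(Function('z')(1), 85)) = Add(2, Mul(Mul(Rational(1, 2), Pow(Add(2, 1), -1)), 85)) = Add(2, Mul(Mul(Rational(1, 2), Pow(3, -1)), 85)) = Add(2, Mul(Mul(Rational(1, 2), Rational(1, 3)), 85)) = Add(2, Mul(Rational(1, 6), 85)) = Add(2, Rational(85, 6)) = Rational(97, 6)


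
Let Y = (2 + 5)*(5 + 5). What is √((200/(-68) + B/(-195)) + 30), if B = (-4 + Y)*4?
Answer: 6*√871845/1105 ≈ 5.0700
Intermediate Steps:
Y = 70 (Y = 7*10 = 70)
B = 264 (B = (-4 + 70)*4 = 66*4 = 264)
√((200/(-68) + B/(-195)) + 30) = √((200/(-68) + 264/(-195)) + 30) = √((200*(-1/68) + 264*(-1/195)) + 30) = √((-50/17 - 88/65) + 30) = √(-4746/1105 + 30) = √(28404/1105) = 6*√871845/1105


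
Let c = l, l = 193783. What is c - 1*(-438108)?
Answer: 631891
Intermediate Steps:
c = 193783
c - 1*(-438108) = 193783 - 1*(-438108) = 193783 + 438108 = 631891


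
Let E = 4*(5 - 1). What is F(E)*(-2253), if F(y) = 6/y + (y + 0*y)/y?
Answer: -24783/8 ≈ -3097.9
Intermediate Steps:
E = 16 (E = 4*4 = 16)
F(y) = 1 + 6/y (F(y) = 6/y + (y + 0)/y = 6/y + y/y = 6/y + 1 = 1 + 6/y)
F(E)*(-2253) = ((6 + 16)/16)*(-2253) = ((1/16)*22)*(-2253) = (11/8)*(-2253) = -24783/8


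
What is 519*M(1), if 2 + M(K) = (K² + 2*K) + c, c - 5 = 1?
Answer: 3633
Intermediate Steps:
c = 6 (c = 5 + 1 = 6)
M(K) = 4 + K² + 2*K (M(K) = -2 + ((K² + 2*K) + 6) = -2 + (6 + K² + 2*K) = 4 + K² + 2*K)
519*M(1) = 519*(4 + 1² + 2*1) = 519*(4 + 1 + 2) = 519*7 = 3633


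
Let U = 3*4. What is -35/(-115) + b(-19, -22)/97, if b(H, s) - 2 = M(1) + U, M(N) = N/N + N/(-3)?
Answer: 3049/6693 ≈ 0.45555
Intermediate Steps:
M(N) = 1 - N/3 (M(N) = 1 + N*(-⅓) = 1 - N/3)
U = 12
b(H, s) = 44/3 (b(H, s) = 2 + ((1 - ⅓*1) + 12) = 2 + ((1 - ⅓) + 12) = 2 + (⅔ + 12) = 2 + 38/3 = 44/3)
-35/(-115) + b(-19, -22)/97 = -35/(-115) + (44/3)/97 = -35*(-1/115) + (44/3)*(1/97) = 7/23 + 44/291 = 3049/6693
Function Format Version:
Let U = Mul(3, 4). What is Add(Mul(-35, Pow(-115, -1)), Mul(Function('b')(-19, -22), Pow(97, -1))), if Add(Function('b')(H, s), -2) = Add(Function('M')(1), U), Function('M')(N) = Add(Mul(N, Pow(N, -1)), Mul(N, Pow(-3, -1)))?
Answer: Rational(3049, 6693) ≈ 0.45555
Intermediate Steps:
Function('M')(N) = Add(1, Mul(Rational(-1, 3), N)) (Function('M')(N) = Add(1, Mul(N, Rational(-1, 3))) = Add(1, Mul(Rational(-1, 3), N)))
U = 12
Function('b')(H, s) = Rational(44, 3) (Function('b')(H, s) = Add(2, Add(Add(1, Mul(Rational(-1, 3), 1)), 12)) = Add(2, Add(Add(1, Rational(-1, 3)), 12)) = Add(2, Add(Rational(2, 3), 12)) = Add(2, Rational(38, 3)) = Rational(44, 3))
Add(Mul(-35, Pow(-115, -1)), Mul(Function('b')(-19, -22), Pow(97, -1))) = Add(Mul(-35, Pow(-115, -1)), Mul(Rational(44, 3), Pow(97, -1))) = Add(Mul(-35, Rational(-1, 115)), Mul(Rational(44, 3), Rational(1, 97))) = Add(Rational(7, 23), Rational(44, 291)) = Rational(3049, 6693)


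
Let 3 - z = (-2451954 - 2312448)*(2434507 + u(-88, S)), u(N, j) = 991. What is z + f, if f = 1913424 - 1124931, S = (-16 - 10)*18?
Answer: 11603692330692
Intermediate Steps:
S = -468 (S = -26*18 = -468)
f = 788493
z = 11603691542199 (z = 3 - (-2451954 - 2312448)*(2434507 + 991) = 3 - (-4764402)*2435498 = 3 - 1*(-11603691542196) = 3 + 11603691542196 = 11603691542199)
z + f = 11603691542199 + 788493 = 11603692330692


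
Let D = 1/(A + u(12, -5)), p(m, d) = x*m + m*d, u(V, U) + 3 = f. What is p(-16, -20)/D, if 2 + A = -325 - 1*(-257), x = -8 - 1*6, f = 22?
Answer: -27744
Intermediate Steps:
x = -14 (x = -8 - 6 = -14)
u(V, U) = 19 (u(V, U) = -3 + 22 = 19)
A = -70 (A = -2 + (-325 - 1*(-257)) = -2 + (-325 + 257) = -2 - 68 = -70)
p(m, d) = -14*m + d*m (p(m, d) = -14*m + m*d = -14*m + d*m)
D = -1/51 (D = 1/(-70 + 19) = 1/(-51) = -1/51 ≈ -0.019608)
p(-16, -20)/D = (-16*(-14 - 20))/(-1/51) = -16*(-34)*(-51) = 544*(-51) = -27744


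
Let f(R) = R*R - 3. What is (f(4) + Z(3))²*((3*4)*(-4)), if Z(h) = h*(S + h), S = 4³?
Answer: -2198208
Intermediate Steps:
S = 64
f(R) = -3 + R² (f(R) = R² - 3 = -3 + R²)
Z(h) = h*(64 + h)
(f(4) + Z(3))²*((3*4)*(-4)) = ((-3 + 4²) + 3*(64 + 3))²*((3*4)*(-4)) = ((-3 + 16) + 3*67)²*(12*(-4)) = (13 + 201)²*(-48) = 214²*(-48) = 45796*(-48) = -2198208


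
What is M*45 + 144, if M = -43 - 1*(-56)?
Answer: 729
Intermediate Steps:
M = 13 (M = -43 + 56 = 13)
M*45 + 144 = 13*45 + 144 = 585 + 144 = 729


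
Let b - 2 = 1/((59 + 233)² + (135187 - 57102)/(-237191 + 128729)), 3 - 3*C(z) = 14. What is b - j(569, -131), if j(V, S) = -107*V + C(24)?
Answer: 1689263363069464/27743477649 ≈ 60889.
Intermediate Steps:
C(z) = -11/3 (C(z) = 1 - ⅓*14 = 1 - 14/3 = -11/3)
b = 18495760228/9247825883 (b = 2 + 1/((59 + 233)² + (135187 - 57102)/(-237191 + 128729)) = 2 + 1/(292² + 78085/(-108462)) = 2 + 1/(85264 + 78085*(-1/108462)) = 2 + 1/(85264 - 78085/108462) = 2 + 1/(9247825883/108462) = 2 + 108462/9247825883 = 18495760228/9247825883 ≈ 2.0000)
j(V, S) = -11/3 - 107*V (j(V, S) = -107*V - 11/3 = -11/3 - 107*V)
b - j(569, -131) = 18495760228/9247825883 - (-11/3 - 107*569) = 18495760228/9247825883 - (-11/3 - 60883) = 18495760228/9247825883 - 1*(-182660/3) = 18495760228/9247825883 + 182660/3 = 1689263363069464/27743477649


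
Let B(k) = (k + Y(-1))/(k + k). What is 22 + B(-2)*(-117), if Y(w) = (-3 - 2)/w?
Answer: 439/4 ≈ 109.75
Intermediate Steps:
Y(w) = -5/w
B(k) = (5 + k)/(2*k) (B(k) = (k - 5/(-1))/(k + k) = (k - 5*(-1))/((2*k)) = (k + 5)*(1/(2*k)) = (5 + k)*(1/(2*k)) = (5 + k)/(2*k))
22 + B(-2)*(-117) = 22 + ((1/2)*(5 - 2)/(-2))*(-117) = 22 + ((1/2)*(-1/2)*3)*(-117) = 22 - 3/4*(-117) = 22 + 351/4 = 439/4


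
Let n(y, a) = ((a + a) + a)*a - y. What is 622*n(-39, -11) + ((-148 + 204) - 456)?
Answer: 249644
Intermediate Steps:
n(y, a) = -y + 3*a² (n(y, a) = (2*a + a)*a - y = (3*a)*a - y = 3*a² - y = -y + 3*a²)
622*n(-39, -11) + ((-148 + 204) - 456) = 622*(-1*(-39) + 3*(-11)²) + ((-148 + 204) - 456) = 622*(39 + 3*121) + (56 - 456) = 622*(39 + 363) - 400 = 622*402 - 400 = 250044 - 400 = 249644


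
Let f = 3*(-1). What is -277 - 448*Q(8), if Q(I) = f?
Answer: 1067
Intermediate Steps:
f = -3
Q(I) = -3
-277 - 448*Q(8) = -277 - 448*(-3) = -277 + 1344 = 1067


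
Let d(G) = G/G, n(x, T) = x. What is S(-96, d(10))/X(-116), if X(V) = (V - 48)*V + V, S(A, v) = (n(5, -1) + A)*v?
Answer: -91/18908 ≈ -0.0048128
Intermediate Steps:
d(G) = 1
S(A, v) = v*(5 + A) (S(A, v) = (5 + A)*v = v*(5 + A))
X(V) = V + V*(-48 + V) (X(V) = (-48 + V)*V + V = V*(-48 + V) + V = V + V*(-48 + V))
S(-96, d(10))/X(-116) = (1*(5 - 96))/((-116*(-47 - 116))) = (1*(-91))/((-116*(-163))) = -91/18908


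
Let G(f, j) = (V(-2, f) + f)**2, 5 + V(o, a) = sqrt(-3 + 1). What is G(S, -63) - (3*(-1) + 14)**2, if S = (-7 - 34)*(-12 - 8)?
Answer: 664102 + 1630*I*sqrt(2) ≈ 6.641e+5 + 2305.2*I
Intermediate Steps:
V(o, a) = -5 + I*sqrt(2) (V(o, a) = -5 + sqrt(-3 + 1) = -5 + sqrt(-2) = -5 + I*sqrt(2))
S = 820 (S = -41*(-20) = 820)
G(f, j) = (-5 + f + I*sqrt(2))**2 (G(f, j) = ((-5 + I*sqrt(2)) + f)**2 = (-5 + f + I*sqrt(2))**2)
G(S, -63) - (3*(-1) + 14)**2 = (-5 + 820 + I*sqrt(2))**2 - (3*(-1) + 14)**2 = (815 + I*sqrt(2))**2 - (-3 + 14)**2 = (815 + I*sqrt(2))**2 - 1*11**2 = (815 + I*sqrt(2))**2 - 1*121 = (815 + I*sqrt(2))**2 - 121 = -121 + (815 + I*sqrt(2))**2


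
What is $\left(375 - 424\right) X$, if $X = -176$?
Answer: $8624$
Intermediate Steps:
$\left(375 - 424\right) X = \left(375 - 424\right) \left(-176\right) = \left(-49\right) \left(-176\right) = 8624$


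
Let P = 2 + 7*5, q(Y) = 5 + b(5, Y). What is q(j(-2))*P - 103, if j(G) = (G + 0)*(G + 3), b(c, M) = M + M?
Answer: -66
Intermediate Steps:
b(c, M) = 2*M
j(G) = G*(3 + G)
q(Y) = 5 + 2*Y
P = 37 (P = 2 + 35 = 37)
q(j(-2))*P - 103 = (5 + 2*(-2*(3 - 2)))*37 - 103 = (5 + 2*(-2*1))*37 - 103 = (5 + 2*(-2))*37 - 103 = (5 - 4)*37 - 103 = 1*37 - 103 = 37 - 103 = -66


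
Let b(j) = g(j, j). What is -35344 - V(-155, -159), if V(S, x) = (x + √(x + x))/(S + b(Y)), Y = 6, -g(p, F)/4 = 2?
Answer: -5761231/163 + I*√318/163 ≈ -35345.0 + 0.1094*I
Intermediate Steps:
g(p, F) = -8 (g(p, F) = -4*2 = -8)
b(j) = -8
V(S, x) = (x + √2*√x)/(-8 + S) (V(S, x) = (x + √(x + x))/(S - 8) = (x + √(2*x))/(-8 + S) = (x + √2*√x)/(-8 + S))
-35344 - V(-155, -159) = -35344 - (-159 + √2*√(-159))/(-8 - 155) = -35344 - (-159 + √2*(I*√159))/(-163) = -35344 - (-1)*(-159 + I*√318)/163 = -35344 - (159/163 - I*√318/163) = -35344 + (-159/163 + I*√318/163) = -5761231/163 + I*√318/163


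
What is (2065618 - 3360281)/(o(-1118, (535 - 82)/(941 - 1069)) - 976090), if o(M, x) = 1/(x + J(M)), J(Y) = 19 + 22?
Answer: 6207909085/4680351422 ≈ 1.3264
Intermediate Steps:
J(Y) = 41
o(M, x) = 1/(41 + x) (o(M, x) = 1/(x + 41) = 1/(41 + x))
(2065618 - 3360281)/(o(-1118, (535 - 82)/(941 - 1069)) - 976090) = (2065618 - 3360281)/(1/(41 + (535 - 82)/(941 - 1069)) - 976090) = -1294663/(1/(41 + 453/(-128)) - 976090) = -1294663/(1/(41 + 453*(-1/128)) - 976090) = -1294663/(1/(41 - 453/128) - 976090) = -1294663/(1/(4795/128) - 976090) = -1294663/(128/4795 - 976090) = -1294663/(-4680351422/4795) = -1294663*(-4795/4680351422) = 6207909085/4680351422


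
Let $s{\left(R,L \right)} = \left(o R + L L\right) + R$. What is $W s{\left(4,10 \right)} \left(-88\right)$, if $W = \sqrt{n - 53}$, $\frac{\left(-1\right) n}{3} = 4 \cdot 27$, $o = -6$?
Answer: $- 7040 i \sqrt{377} \approx - 1.3669 \cdot 10^{5} i$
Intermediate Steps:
$n = -324$ ($n = - 3 \cdot 4 \cdot 27 = \left(-3\right) 108 = -324$)
$s{\left(R,L \right)} = L^{2} - 5 R$ ($s{\left(R,L \right)} = \left(- 6 R + L L\right) + R = \left(- 6 R + L^{2}\right) + R = \left(L^{2} - 6 R\right) + R = L^{2} - 5 R$)
$W = i \sqrt{377}$ ($W = \sqrt{-324 - 53} = \sqrt{-377} = i \sqrt{377} \approx 19.417 i$)
$W s{\left(4,10 \right)} \left(-88\right) = i \sqrt{377} \left(10^{2} - 20\right) \left(-88\right) = i \sqrt{377} \left(100 - 20\right) \left(-88\right) = i \sqrt{377} \cdot 80 \left(-88\right) = 80 i \sqrt{377} \left(-88\right) = - 7040 i \sqrt{377}$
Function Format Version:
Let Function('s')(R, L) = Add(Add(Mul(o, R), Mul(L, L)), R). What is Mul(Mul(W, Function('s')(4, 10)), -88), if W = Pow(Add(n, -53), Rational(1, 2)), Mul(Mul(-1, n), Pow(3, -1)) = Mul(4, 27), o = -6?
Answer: Mul(-7040, I, Pow(377, Rational(1, 2))) ≈ Mul(-1.3669e+5, I)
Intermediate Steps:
n = -324 (n = Mul(-3, Mul(4, 27)) = Mul(-3, 108) = -324)
Function('s')(R, L) = Add(Pow(L, 2), Mul(-5, R)) (Function('s')(R, L) = Add(Add(Mul(-6, R), Mul(L, L)), R) = Add(Add(Mul(-6, R), Pow(L, 2)), R) = Add(Add(Pow(L, 2), Mul(-6, R)), R) = Add(Pow(L, 2), Mul(-5, R)))
W = Mul(I, Pow(377, Rational(1, 2))) (W = Pow(Add(-324, -53), Rational(1, 2)) = Pow(-377, Rational(1, 2)) = Mul(I, Pow(377, Rational(1, 2))) ≈ Mul(19.417, I))
Mul(Mul(W, Function('s')(4, 10)), -88) = Mul(Mul(Mul(I, Pow(377, Rational(1, 2))), Add(Pow(10, 2), Mul(-5, 4))), -88) = Mul(Mul(Mul(I, Pow(377, Rational(1, 2))), Add(100, -20)), -88) = Mul(Mul(Mul(I, Pow(377, Rational(1, 2))), 80), -88) = Mul(Mul(80, I, Pow(377, Rational(1, 2))), -88) = Mul(-7040, I, Pow(377, Rational(1, 2)))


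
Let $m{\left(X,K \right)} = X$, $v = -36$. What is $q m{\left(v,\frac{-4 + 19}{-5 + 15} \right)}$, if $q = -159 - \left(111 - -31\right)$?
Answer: $10836$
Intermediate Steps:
$q = -301$ ($q = -159 - \left(111 + 31\right) = -159 - 142 = -301$)
$q m{\left(v,\frac{-4 + 19}{-5 + 15} \right)} = \left(-301\right) \left(-36\right) = 10836$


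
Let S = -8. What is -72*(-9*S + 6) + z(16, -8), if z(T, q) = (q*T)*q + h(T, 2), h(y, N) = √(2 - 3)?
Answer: -4592 + I ≈ -4592.0 + 1.0*I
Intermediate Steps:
h(y, N) = I (h(y, N) = √(-1) = I)
z(T, q) = I + T*q² (z(T, q) = (q*T)*q + I = (T*q)*q + I = T*q² + I = I + T*q²)
-72*(-9*S + 6) + z(16, -8) = -72*(-9*(-8) + 6) + (I + 16*(-8)²) = -72*(72 + 6) + (I + 16*64) = -72*78 + (I + 1024) = -5616 + (1024 + I) = -4592 + I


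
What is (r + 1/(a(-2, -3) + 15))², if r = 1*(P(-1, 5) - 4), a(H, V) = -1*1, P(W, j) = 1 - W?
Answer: 729/196 ≈ 3.7194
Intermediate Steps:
a(H, V) = -1
r = -2 (r = 1*((1 - 1*(-1)) - 4) = 1*((1 + 1) - 4) = 1*(2 - 4) = 1*(-2) = -2)
(r + 1/(a(-2, -3) + 15))² = (-2 + 1/(-1 + 15))² = (-2 + 1/14)² = (-27/14)² = 729/196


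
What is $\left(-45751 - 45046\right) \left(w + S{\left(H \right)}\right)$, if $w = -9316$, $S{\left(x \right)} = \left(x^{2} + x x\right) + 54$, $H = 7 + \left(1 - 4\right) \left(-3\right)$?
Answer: $794473750$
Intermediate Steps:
$H = 16$ ($H = 7 - -9 = 7 + 9 = 16$)
$S{\left(x \right)} = 54 + 2 x^{2}$ ($S{\left(x \right)} = \left(x^{2} + x^{2}\right) + 54 = 2 x^{2} + 54 = 54 + 2 x^{2}$)
$\left(-45751 - 45046\right) \left(w + S{\left(H \right)}\right) = \left(-45751 - 45046\right) \left(-9316 + \left(54 + 2 \cdot 16^{2}\right)\right) = - 90797 \left(-9316 + \left(54 + 2 \cdot 256\right)\right) = - 90797 \left(-9316 + \left(54 + 512\right)\right) = - 90797 \left(-9316 + 566\right) = \left(-90797\right) \left(-8750\right) = 794473750$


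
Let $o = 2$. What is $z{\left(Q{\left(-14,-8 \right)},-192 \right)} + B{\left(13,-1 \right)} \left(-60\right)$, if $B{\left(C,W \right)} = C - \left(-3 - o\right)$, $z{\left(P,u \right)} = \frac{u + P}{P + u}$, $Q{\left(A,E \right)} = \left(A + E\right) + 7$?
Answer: $-1079$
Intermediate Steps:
$Q{\left(A,E \right)} = 7 + A + E$
$z{\left(P,u \right)} = 1$ ($z{\left(P,u \right)} = \frac{P + u}{P + u} = 1$)
$B{\left(C,W \right)} = 5 + C$ ($B{\left(C,W \right)} = C - \left(-3 - 2\right) = C - -5 = C + 5 = 5 + C$)
$z{\left(Q{\left(-14,-8 \right)},-192 \right)} + B{\left(13,-1 \right)} \left(-60\right) = 1 + \left(5 + 13\right) \left(-60\right) = 1 + 18 \left(-60\right) = 1 - 1080 = -1079$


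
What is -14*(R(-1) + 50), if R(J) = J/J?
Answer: -714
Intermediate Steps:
R(J) = 1
-14*(R(-1) + 50) = -14*(1 + 50) = -14*51 = -714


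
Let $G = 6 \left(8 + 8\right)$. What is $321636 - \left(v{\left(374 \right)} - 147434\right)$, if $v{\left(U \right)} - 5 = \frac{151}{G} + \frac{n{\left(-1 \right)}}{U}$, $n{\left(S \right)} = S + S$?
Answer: $\frac{8420626739}{17952} \approx 4.6906 \cdot 10^{5}$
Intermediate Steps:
$n{\left(S \right)} = 2 S$
$G = 96$ ($G = 6 \cdot 16 = 96$)
$v{\left(U \right)} = \frac{631}{96} - \frac{2}{U}$ ($v{\left(U \right)} = 5 + \left(\frac{151}{96} + \frac{2 \left(-1\right)}{U}\right) = 5 + \left(151 \cdot \frac{1}{96} - \frac{2}{U}\right) = 5 + \left(\frac{151}{96} - \frac{2}{U}\right) = \frac{631}{96} - \frac{2}{U}$)
$321636 - \left(v{\left(374 \right)} - 147434\right) = 321636 - \left(\left(\frac{631}{96} - \frac{2}{374}\right) - 147434\right) = 321636 - \left(\left(\frac{631}{96} - \frac{1}{187}\right) - 147434\right) = 321636 - \left(\frac{117901}{17952} - 147434\right) = 321636 - - \frac{2646617267}{17952} = 321636 + \frac{2646617267}{17952} = \frac{8420626739}{17952}$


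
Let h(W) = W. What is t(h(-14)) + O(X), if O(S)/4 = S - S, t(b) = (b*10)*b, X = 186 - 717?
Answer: 1960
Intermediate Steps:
X = -531
t(b) = 10*b² (t(b) = (10*b)*b = 10*b²)
O(S) = 0 (O(S) = 4*(S - S) = 4*0 = 0)
t(h(-14)) + O(X) = 10*(-14)² + 0 = 10*196 + 0 = 1960 + 0 = 1960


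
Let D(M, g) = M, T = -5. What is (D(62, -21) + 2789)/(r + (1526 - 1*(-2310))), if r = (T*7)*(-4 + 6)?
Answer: 2851/3766 ≈ 0.75704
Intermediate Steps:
r = -70 (r = (-5*7)*(-4 + 6) = -35*2 = -70)
(D(62, -21) + 2789)/(r + (1526 - 1*(-2310))) = (62 + 2789)/(-70 + (1526 - 1*(-2310))) = 2851/(-70 + (1526 + 2310)) = 2851/(-70 + 3836) = 2851/3766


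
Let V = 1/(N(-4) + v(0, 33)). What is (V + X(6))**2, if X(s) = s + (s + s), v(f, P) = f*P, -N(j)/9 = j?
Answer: 421201/1296 ≈ 325.00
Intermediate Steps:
N(j) = -9*j
v(f, P) = P*f
V = 1/36 (V = 1/(-9*(-4) + 33*0) = 1/(36 + 0) = 1/36 ≈ 0.027778)
X(s) = 3*s (X(s) = s + 2*s = 3*s)
(V + X(6))**2 = (1/36 + 3*6)**2 = (1/36 + 18)**2 = (649/36)**2 = 421201/1296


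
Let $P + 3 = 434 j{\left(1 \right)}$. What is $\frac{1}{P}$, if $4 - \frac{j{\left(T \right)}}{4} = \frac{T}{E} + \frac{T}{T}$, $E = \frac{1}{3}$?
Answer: $- \frac{1}{3} \approx -0.33333$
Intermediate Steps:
$E = \frac{1}{3} \approx 0.33333$
$j{\left(T \right)} = 12 - 12 T$ ($j{\left(T \right)} = 16 - 4 \left(T \frac{1}{\frac{1}{3}} + \frac{T}{T}\right) = 16 - 4 \left(T 3 + 1\right) = 16 - 4 \left(3 T + 1\right) = 16 - 4 \left(1 + 3 T\right) = 16 - \left(4 + 12 T\right) = 12 - 12 T$)
$P = -3$ ($P = -3 + 434 \left(12 - 12\right) = -3 + 434 \cdot 0 = -3 + 0 = -3$)
$\frac{1}{P} = \frac{1}{-3} = - \frac{1}{3}$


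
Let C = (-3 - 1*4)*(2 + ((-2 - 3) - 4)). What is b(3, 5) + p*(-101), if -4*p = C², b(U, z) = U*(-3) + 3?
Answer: 242477/4 ≈ 60619.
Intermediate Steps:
C = 49 (C = (-3 - 4)*(2 + (-5 - 4)) = -7*(2 - 9) = -7*(-7) = 49)
b(U, z) = 3 - 3*U (b(U, z) = -3*U + 3 = 3 - 3*U)
p = -2401/4 (p = -¼*49² = -¼*2401 = -2401/4 ≈ -600.25)
b(3, 5) + p*(-101) = (3 - 3*3) - 2401/4*(-101) = (3 - 9) + 242501/4 = -6 + 242501/4 = 242477/4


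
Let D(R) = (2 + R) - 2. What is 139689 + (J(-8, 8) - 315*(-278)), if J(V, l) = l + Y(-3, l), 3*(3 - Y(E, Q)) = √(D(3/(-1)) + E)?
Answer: 227270 - I*√6/3 ≈ 2.2727e+5 - 0.8165*I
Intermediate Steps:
D(R) = R
Y(E, Q) = 3 - √(-3 + E)/3 (Y(E, Q) = 3 - √(3/(-1) + E)/3 = 3 - √(3*(-1) + E)/3 = 3 - √(-3 + E)/3)
J(V, l) = 3 + l - I*√6/3 (J(V, l) = l + (3 - √(-3 - 3)/3) = l + (3 - I*√6/3) = 3 + l - I*√6/3)
139689 + (J(-8, 8) - 315*(-278)) = 139689 + ((3 + 8 - I*√6/3) - 315*(-278)) = 139689 + ((11 - I*√6/3) + 87570) = 139689 + (87581 - I*√6/3) = 227270 - I*√6/3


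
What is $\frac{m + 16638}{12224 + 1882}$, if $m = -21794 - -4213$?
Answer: $- \frac{943}{14106} \approx -0.066851$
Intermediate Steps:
$m = -17581$ ($m = -21794 + 4213 = -17581$)
$\frac{m + 16638}{12224 + 1882} = \frac{-17581 + 16638}{12224 + 1882} = - \frac{943}{14106}$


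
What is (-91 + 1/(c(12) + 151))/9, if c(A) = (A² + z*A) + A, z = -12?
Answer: -1648/163 ≈ -10.110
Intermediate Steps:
c(A) = A² - 11*A (c(A) = (A² - 12*A) + A = A² - 11*A)
(-91 + 1/(c(12) + 151))/9 = (-91 + 1/(12*(-11 + 12) + 151))/9 = (-91 + 1/(12*1 + 151))*(⅑) = (-91 + 1/(12 + 151))*(⅑) = (-91 + 1/163)*(⅑) = -14832/163*⅑ = -1648/163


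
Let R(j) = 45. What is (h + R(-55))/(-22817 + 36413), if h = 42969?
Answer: 7169/2266 ≈ 3.1637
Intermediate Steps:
(h + R(-55))/(-22817 + 36413) = (42969 + 45)/(-22817 + 36413) = 43014/13596 = 43014*(1/13596) = 7169/2266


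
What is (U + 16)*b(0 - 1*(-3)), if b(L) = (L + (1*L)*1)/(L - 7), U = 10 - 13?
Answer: -39/2 ≈ -19.500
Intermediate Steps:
U = -3
b(L) = 2*L/(-7 + L) (b(L) = (L + L*1)/(-7 + L) = (L + L)/(-7 + L) = (2*L)/(-7 + L) = 2*L/(-7 + L))
(U + 16)*b(0 - 1*(-3)) = (-3 + 16)*(2*(0 - 1*(-3))/(-7 + (0 - 1*(-3)))) = 13*(2*(0 + 3)/(-7 + (0 + 3))) = 13*(2*3/(-7 + 3)) = 13*(2*3/(-4)) = 13*(2*3*(-¼)) = 13*(-3/2) = -39/2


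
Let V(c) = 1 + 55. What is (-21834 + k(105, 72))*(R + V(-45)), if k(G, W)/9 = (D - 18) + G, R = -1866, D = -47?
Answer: 38867940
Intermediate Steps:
V(c) = 56
k(G, W) = -585 + 9*G (k(G, W) = 9*((-47 - 18) + G) = 9*(-65 + G) = -585 + 9*G)
(-21834 + k(105, 72))*(R + V(-45)) = (-21834 + (-585 + 9*105))*(-1866 + 56) = (-21834 + (-585 + 945))*(-1810) = (-21834 + 360)*(-1810) = -21474*(-1810) = 38867940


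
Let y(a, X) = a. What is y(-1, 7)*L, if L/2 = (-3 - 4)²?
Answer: -98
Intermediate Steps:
L = 98 (L = 2*(-3 - 4)² = 2*(-7)² = 2*49 = 98)
y(-1, 7)*L = -1*98 = -98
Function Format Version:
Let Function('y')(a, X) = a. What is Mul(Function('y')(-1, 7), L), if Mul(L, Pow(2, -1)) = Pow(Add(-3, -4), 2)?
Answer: -98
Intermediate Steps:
L = 98 (L = Mul(2, Pow(Add(-3, -4), 2)) = Mul(2, Pow(-7, 2)) = Mul(2, 49) = 98)
Mul(Function('y')(-1, 7), L) = Mul(-1, 98) = -98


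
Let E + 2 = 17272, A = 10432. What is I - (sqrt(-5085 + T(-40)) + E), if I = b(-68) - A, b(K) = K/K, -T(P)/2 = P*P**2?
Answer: -27701 - sqrt(122915) ≈ -28052.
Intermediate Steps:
T(P) = -2*P**3 (T(P) = -2*P*P**2 = -2*P**3)
b(K) = 1
E = 17270 (E = -2 + 17272 = 17270)
I = -10431 (I = 1 - 1*10432 = 1 - 10432 = -10431)
I - (sqrt(-5085 + T(-40)) + E) = -10431 - (sqrt(-5085 - 2*(-40)**3) + 17270) = -10431 - (sqrt(-5085 - 2*(-64000)) + 17270) = -10431 - (sqrt(-5085 + 128000) + 17270) = -10431 - (sqrt(122915) + 17270) = -10431 - (17270 + sqrt(122915)) = -10431 + (-17270 - sqrt(122915)) = -27701 - sqrt(122915)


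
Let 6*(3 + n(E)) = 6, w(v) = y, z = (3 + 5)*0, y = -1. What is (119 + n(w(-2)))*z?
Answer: 0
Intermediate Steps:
z = 0 (z = 8*0 = 0)
w(v) = -1
n(E) = -2 (n(E) = -3 + (⅙)*6 = -3 + 1 = -2)
(119 + n(w(-2)))*z = (119 - 2)*0 = 117*0 = 0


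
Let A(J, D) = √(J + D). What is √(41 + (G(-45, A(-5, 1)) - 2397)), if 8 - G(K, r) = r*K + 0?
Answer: √(-2348 + 90*I) ≈ 0.9285 + 48.465*I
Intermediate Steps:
A(J, D) = √(D + J)
G(K, r) = 8 - K*r (G(K, r) = 8 - (r*K + 0) = 8 - (K*r + 0) = 8 - K*r)
√(41 + (G(-45, A(-5, 1)) - 2397)) = √(41 + ((8 - 1*(-45)*√(1 - 5)) - 2397)) = √(41 + ((8 - 1*(-45)*√(-4)) - 2397)) = √(41 + ((8 - 1*(-45)*2*I) - 2397)) = √(41 + ((8 + 90*I) - 2397)) = √(41 + (-2389 + 90*I)) = √(-2348 + 90*I)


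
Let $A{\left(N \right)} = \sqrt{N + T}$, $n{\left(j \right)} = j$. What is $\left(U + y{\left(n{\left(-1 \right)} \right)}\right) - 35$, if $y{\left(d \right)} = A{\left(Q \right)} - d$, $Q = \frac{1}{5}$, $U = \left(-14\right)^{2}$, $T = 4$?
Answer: $162 + \frac{\sqrt{105}}{5} \approx 164.05$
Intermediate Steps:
$U = 196$
$Q = \frac{1}{5} \approx 0.2$
$A{\left(N \right)} = \sqrt{4 + N}$ ($A{\left(N \right)} = \sqrt{N + 4} = \sqrt{4 + N}$)
$y{\left(d \right)} = - d + \frac{\sqrt{105}}{5}$ ($y{\left(d \right)} = \sqrt{4 + \frac{1}{5}} - d = \sqrt{\frac{21}{5}} - d = \frac{\sqrt{105}}{5} - d = - d + \frac{\sqrt{105}}{5}$)
$\left(U + y{\left(n{\left(-1 \right)} \right)}\right) - 35 = \left(196 - \left(-1 - \frac{\sqrt{105}}{5}\right)\right) - 35 = \left(196 + \left(1 + \frac{\sqrt{105}}{5}\right)\right) - 35 = \left(197 + \frac{\sqrt{105}}{5}\right) - 35 = 162 + \frac{\sqrt{105}}{5}$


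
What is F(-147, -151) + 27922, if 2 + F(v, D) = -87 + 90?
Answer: 27923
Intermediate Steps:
F(v, D) = 1 (F(v, D) = -2 + (-87 + 90) = -2 + 3 = 1)
F(-147, -151) + 27922 = 1 + 27922 = 27923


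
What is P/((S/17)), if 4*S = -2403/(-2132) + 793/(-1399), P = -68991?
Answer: -13992852863184/1671121 ≈ -8.3733e+6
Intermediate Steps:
S = 1671121/11930672 (S = (-2403/(-2132) + 793/(-1399))/4 = (-2403*(-1/2132) + 793*(-1/1399))/4 = (2403/2132 - 793/1399)/4 = (1/4)*(1671121/2982668) = 1671121/11930672 ≈ 0.14007)
P/((S/17)) = -68991/((1671121/11930672)/17) = -68991/((1/17)*(1671121/11930672)) = -68991/1671121/202821424 = -68991*202821424/1671121 = -13992852863184/1671121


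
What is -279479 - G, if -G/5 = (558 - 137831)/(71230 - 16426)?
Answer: -15317253481/54804 ≈ -2.7949e+5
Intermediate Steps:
G = 686365/54804 (G = -5*(558 - 137831)/(71230 - 16426) = -(-686365)/54804 = -5*(-137273/54804) = 686365/54804 ≈ 12.524)
-279479 - G = -279479 - 1*686365/54804 = -279479 - 686365/54804 = -15317253481/54804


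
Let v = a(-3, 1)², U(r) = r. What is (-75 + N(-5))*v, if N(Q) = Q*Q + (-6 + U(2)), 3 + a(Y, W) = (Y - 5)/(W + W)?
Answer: -2646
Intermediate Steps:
a(Y, W) = -3 + (-5 + Y)/(2*W) (a(Y, W) = -3 + (Y - 5)/(W + W) = -3 + (-5 + Y)/((2*W)) = -3 + (-5 + Y)*(1/(2*W)) = -3 + (-5 + Y)/(2*W))
v = 49 (v = ((½)*(-5 - 3 - 6*1)/1)² = ((½)*1*(-5 - 3 - 6))² = ((½)*1*(-14))² = (-7)² = 49)
N(Q) = -4 + Q² (N(Q) = Q*Q + (-6 + 2) = Q² - 4 = -4 + Q²)
(-75 + N(-5))*v = (-75 + (-4 + (-5)²))*49 = (-75 + (-4 + 25))*49 = (-75 + 21)*49 = -54*49 = -2646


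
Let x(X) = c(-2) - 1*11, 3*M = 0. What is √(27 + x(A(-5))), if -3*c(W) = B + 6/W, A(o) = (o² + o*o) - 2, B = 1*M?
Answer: √17 ≈ 4.1231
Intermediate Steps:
M = 0 (M = (⅓)*0 = 0)
B = 0 (B = 1*0 = 0)
A(o) = -2 + 2*o² (A(o) = (o² + o²) - 2 = 2*o² - 2 = -2 + 2*o²)
c(W) = -2/W (c(W) = -(0 + 6/W)/3 = -2/W)
x(X) = -10 (x(X) = -2/(-2) - 1*11 = -2*(-½) - 11 = 1 - 11 = -10)
√(27 + x(A(-5))) = √(27 - 10) = √17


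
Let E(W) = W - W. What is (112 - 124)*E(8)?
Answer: 0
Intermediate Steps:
E(W) = 0
(112 - 124)*E(8) = (112 - 124)*0 = -12*0 = 0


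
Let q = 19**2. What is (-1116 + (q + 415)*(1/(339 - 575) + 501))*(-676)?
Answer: -15461300296/59 ≈ -2.6206e+8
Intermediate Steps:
q = 361
(-1116 + (q + 415)*(1/(339 - 575) + 501))*(-676) = (-1116 + (361 + 415)*(1/(339 - 575) + 501))*(-676) = (-1116 + 776*(1/(-236) + 501))*(-676) = (-1116 + 776*(-1/236 + 501))*(-676) = (-1116 + 776*(118235/236))*(-676) = (-1116 + 22937590/59)*(-676) = (22871746/59)*(-676) = -15461300296/59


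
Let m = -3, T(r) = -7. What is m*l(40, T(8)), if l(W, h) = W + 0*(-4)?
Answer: -120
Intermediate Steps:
l(W, h) = W (l(W, h) = W + 0 = W)
m*l(40, T(8)) = -3*40 = -120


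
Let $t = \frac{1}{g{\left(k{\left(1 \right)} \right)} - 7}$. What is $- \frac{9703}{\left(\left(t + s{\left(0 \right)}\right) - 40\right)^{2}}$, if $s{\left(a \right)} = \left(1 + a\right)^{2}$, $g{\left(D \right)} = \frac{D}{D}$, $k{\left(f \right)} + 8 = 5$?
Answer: $- \frac{349308}{55225} \approx -6.3252$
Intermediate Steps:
$k{\left(f \right)} = -3$ ($k{\left(f \right)} = -8 + 5 = -3$)
$g{\left(D \right)} = 1$
$t = - \frac{1}{6}$ ($t = \frac{1}{1 - 7} = \frac{1}{-6} = - \frac{1}{6} \approx -0.16667$)
$- \frac{9703}{\left(\left(t + s{\left(0 \right)}\right) - 40\right)^{2}} = - \frac{9703}{\left(\left(- \frac{1}{6} + \left(1 + 0\right)^{2}\right) - 40\right)^{2}} = - \frac{9703}{\left(\left(- \frac{1}{6} + 1^{2}\right) - 40\right)^{2}} = - \frac{9703}{\left(\left(- \frac{1}{6} + 1\right) - 40\right)^{2}} = - \frac{9703}{\left(\frac{5}{6} - 40\right)^{2}} = - \frac{9703}{\left(- \frac{235}{6}\right)^{2}} = - \frac{9703}{\frac{55225}{36}} = \left(-9703\right) \frac{36}{55225} = - \frac{349308}{55225}$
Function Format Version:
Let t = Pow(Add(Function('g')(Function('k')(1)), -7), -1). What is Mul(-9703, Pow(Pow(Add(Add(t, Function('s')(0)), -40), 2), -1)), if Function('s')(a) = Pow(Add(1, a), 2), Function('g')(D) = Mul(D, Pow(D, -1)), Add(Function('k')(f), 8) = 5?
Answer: Rational(-349308, 55225) ≈ -6.3252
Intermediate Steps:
Function('k')(f) = -3 (Function('k')(f) = Add(-8, 5) = -3)
Function('g')(D) = 1
t = Rational(-1, 6) (t = Pow(Add(1, -7), -1) = Pow(-6, -1) = Rational(-1, 6) ≈ -0.16667)
Mul(-9703, Pow(Pow(Add(Add(t, Function('s')(0)), -40), 2), -1)) = Mul(-9703, Pow(Pow(Add(Add(Rational(-1, 6), Pow(Add(1, 0), 2)), -40), 2), -1)) = Mul(-9703, Pow(Pow(Add(Add(Rational(-1, 6), Pow(1, 2)), -40), 2), -1)) = Mul(-9703, Pow(Pow(Add(Add(Rational(-1, 6), 1), -40), 2), -1)) = Mul(-9703, Pow(Pow(Add(Rational(5, 6), -40), 2), -1)) = Mul(-9703, Pow(Pow(Rational(-235, 6), 2), -1)) = Mul(-9703, Pow(Rational(55225, 36), -1)) = Mul(-9703, Rational(36, 55225)) = Rational(-349308, 55225)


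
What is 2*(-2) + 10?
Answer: 6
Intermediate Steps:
2*(-2) + 10 = -4 + 10 = 6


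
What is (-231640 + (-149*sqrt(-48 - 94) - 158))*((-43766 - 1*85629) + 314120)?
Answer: -42818885550 - 27524025*I*sqrt(142) ≈ -4.2819e+10 - 3.2799e+8*I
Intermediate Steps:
(-231640 + (-149*sqrt(-48 - 94) - 158))*((-43766 - 1*85629) + 314120) = (-231640 + (-149*I*sqrt(142) - 158))*((-43766 - 85629) + 314120) = (-231640 + (-149*I*sqrt(142) - 158))*(-129395 + 314120) = (-231640 + (-149*I*sqrt(142) - 158))*184725 = (-231640 + (-158 - 149*I*sqrt(142)))*184725 = (-231798 - 149*I*sqrt(142))*184725 = -42818885550 - 27524025*I*sqrt(142)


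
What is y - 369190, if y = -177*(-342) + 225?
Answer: -308431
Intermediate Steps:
y = 60759 (y = 60534 + 225 = 60759)
y - 369190 = 60759 - 369190 = -308431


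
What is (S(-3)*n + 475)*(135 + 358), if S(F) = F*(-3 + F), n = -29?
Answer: -23171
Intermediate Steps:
(S(-3)*n + 475)*(135 + 358) = (-3*(-3 - 3)*(-29) + 475)*(135 + 358) = (-3*(-6)*(-29) + 475)*493 = (18*(-29) + 475)*493 = (-522 + 475)*493 = -47*493 = -23171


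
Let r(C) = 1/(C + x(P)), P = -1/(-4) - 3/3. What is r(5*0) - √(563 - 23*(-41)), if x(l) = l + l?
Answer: -⅔ - √1506 ≈ -39.474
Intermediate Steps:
P = -¾ (P = -1*(-¼) - 3*⅓ = ¼ - 1 = -¾ ≈ -0.75000)
x(l) = 2*l
r(C) = 1/(-3/2 + C) (r(C) = 1/(C + 2*(-¾)) = 1/(C - 3/2) = 1/(-3/2 + C))
r(5*0) - √(563 - 23*(-41)) = 2/(-3 + 2*(5*0)) - √(563 - 23*(-41)) = 2/(-3 + 2*0) - √(563 + 943) = 2/(-3 + 0) - √1506 = 2/(-3) - √1506 = 2*(-⅓) - √1506 = -⅔ - √1506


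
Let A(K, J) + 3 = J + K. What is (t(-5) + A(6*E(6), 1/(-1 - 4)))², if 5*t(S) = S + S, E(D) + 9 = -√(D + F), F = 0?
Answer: 93016/25 + 3552*√6/5 ≈ 5460.8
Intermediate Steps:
E(D) = -9 - √D (E(D) = -9 - √(D + 0) = -9 - √D)
A(K, J) = -3 + J + K (A(K, J) = -3 + (J + K) = -3 + J + K)
t(S) = 2*S/5 (t(S) = (S + S)/5 = (2*S)/5 = 2*S/5)
(t(-5) + A(6*E(6), 1/(-1 - 4)))² = ((⅖)*(-5) + (-3 + 1/(-1 - 4) + 6*(-9 - √6)))² = (-2 + (-3 + 1/(-5) + (-54 - 6*√6)))² = (-2 + (-3 - ⅕ + (-54 - 6*√6)))² = (-2 + (-286/5 - 6*√6))² = (-296/5 - 6*√6)²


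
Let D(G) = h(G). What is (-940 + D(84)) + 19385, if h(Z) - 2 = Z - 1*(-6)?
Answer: 18537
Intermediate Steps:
h(Z) = 8 + Z (h(Z) = 2 + (Z - 1*(-6)) = 2 + (Z + 6) = 2 + (6 + Z) = 8 + Z)
D(G) = 8 + G
(-940 + D(84)) + 19385 = (-940 + (8 + 84)) + 19385 = (-940 + 92) + 19385 = -848 + 19385 = 18537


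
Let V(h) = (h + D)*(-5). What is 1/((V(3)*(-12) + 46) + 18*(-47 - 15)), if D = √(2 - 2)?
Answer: -1/890 ≈ -0.0011236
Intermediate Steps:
D = 0 (D = √0 = 0)
V(h) = -5*h (V(h) = (h + 0)*(-5) = h*(-5) = -5*h)
1/((V(3)*(-12) + 46) + 18*(-47 - 15)) = 1/((-5*3*(-12) + 46) + 18*(-47 - 15)) = 1/((-15*(-12) + 46) + 18*(-62)) = 1/((180 + 46) - 1116) = 1/(226 - 1116) = 1/(-890) = -1/890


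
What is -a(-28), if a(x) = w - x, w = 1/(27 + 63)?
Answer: -2521/90 ≈ -28.011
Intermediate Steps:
w = 1/90 ≈ 0.011111
a(x) = 1/90 - x
-a(-28) = -(1/90 - 1*(-28)) = -(1/90 + 28) = -1*2521/90 = -2521/90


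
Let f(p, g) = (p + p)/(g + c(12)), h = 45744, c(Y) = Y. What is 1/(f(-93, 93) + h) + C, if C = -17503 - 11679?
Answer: -46719739961/1600978 ≈ -29182.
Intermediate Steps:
C = -29182
f(p, g) = 2*p/(12 + g) (f(p, g) = (p + p)/(g + 12) = (2*p)/(12 + g) = 2*p/(12 + g))
1/(f(-93, 93) + h) + C = 1/(2*(-93)/(12 + 93) + 45744) - 29182 = 1/(2*(-93)/105 + 45744) - 29182 = 1/(2*(-93)*(1/105) + 45744) - 29182 = 1/(-62/35 + 45744) - 29182 = 1/(1600978/35) - 29182 = 35/1600978 - 29182 = -46719739961/1600978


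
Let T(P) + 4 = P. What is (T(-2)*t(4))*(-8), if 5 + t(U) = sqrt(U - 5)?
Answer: -240 + 48*I ≈ -240.0 + 48.0*I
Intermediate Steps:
t(U) = -5 + sqrt(-5 + U) (t(U) = -5 + sqrt(U - 5) = -5 + sqrt(-5 + U))
T(P) = -4 + P
(T(-2)*t(4))*(-8) = ((-4 - 2)*(-5 + sqrt(-5 + 4)))*(-8) = -6*(-5 + sqrt(-1))*(-8) = -6*(-5 + I)*(-8) = (30 - 6*I)*(-8) = -240 + 48*I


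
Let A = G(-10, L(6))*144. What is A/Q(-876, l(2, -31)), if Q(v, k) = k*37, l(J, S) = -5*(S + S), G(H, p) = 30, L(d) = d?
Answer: 432/1147 ≈ 0.37663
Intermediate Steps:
l(J, S) = -10*S
Q(v, k) = 37*k
A = 4320 (A = 30*144 = 4320)
A/Q(-876, l(2, -31)) = 4320/((37*(-10*(-31)))) = 4320/((37*310)) = 4320/11470 = 4320*(1/11470) = 432/1147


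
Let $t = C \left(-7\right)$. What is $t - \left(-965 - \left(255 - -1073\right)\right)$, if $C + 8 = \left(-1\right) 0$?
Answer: $2349$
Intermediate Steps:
$C = -8$ ($C = -8 - 0 = -8 + 0 = -8$)
$t = 56$ ($t = \left(-8\right) \left(-7\right) = 56$)
$t - \left(-965 - \left(255 - -1073\right)\right) = 56 - \left(-965 - \left(255 - -1073\right)\right) = 56 - \left(-965 - \left(255 + 1073\right)\right) = 56 - \left(-965 - 1328\right) = 56 - -2293 = 56 + 2293 = 2349$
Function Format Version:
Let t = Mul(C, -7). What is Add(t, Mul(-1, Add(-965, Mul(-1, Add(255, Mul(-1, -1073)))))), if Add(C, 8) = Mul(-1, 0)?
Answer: 2349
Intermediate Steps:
C = -8 (C = Add(-8, Mul(-1, 0)) = Add(-8, 0) = -8)
t = 56 (t = Mul(-8, -7) = 56)
Add(t, Mul(-1, Add(-965, Mul(-1, Add(255, Mul(-1, -1073)))))) = Add(56, Mul(-1, Add(-965, Mul(-1, Add(255, Mul(-1, -1073)))))) = Add(56, Mul(-1, Add(-965, Mul(-1, Add(255, 1073))))) = Add(56, Mul(-1, Add(-965, Mul(-1, 1328)))) = Add(56, Mul(-1, Add(-965, -1328))) = Add(56, Mul(-1, -2293)) = Add(56, 2293) = 2349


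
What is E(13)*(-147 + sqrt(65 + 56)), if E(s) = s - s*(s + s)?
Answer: 44200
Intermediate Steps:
E(s) = s - 2*s**2 (E(s) = s - s*2*s = s - 2*s**2)
E(13)*(-147 + sqrt(65 + 56)) = (13*(1 - 2*13))*(-147 + sqrt(65 + 56)) = (13*(1 - 26))*(-147 + sqrt(121)) = (13*(-25))*(-147 + 11) = -325*(-136) = 44200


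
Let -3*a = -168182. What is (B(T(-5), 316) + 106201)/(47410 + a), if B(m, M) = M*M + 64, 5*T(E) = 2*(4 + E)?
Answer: 618363/310412 ≈ 1.9921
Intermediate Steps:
a = 168182/3 (a = -⅓*(-168182) = 168182/3 ≈ 56061.)
T(E) = 8/5 + 2*E/5 (T(E) = (2*(4 + E))/5 = (8 + 2*E)/5 = 8/5 + 2*E/5)
B(m, M) = 64 + M² (B(m, M) = M² + 64 = 64 + M²)
(B(T(-5), 316) + 106201)/(47410 + a) = ((64 + 316²) + 106201)/(47410 + 168182/3) = ((64 + 99856) + 106201)/(310412/3) = (99920 + 106201)*(3/310412) = 206121*(3/310412) = 618363/310412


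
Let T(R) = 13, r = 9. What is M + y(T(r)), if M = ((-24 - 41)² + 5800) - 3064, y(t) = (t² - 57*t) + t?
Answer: 6402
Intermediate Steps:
y(t) = t² - 56*t
M = 6961 (M = ((-65)² + 5800) - 3064 = (4225 + 5800) - 3064 = 10025 - 3064 = 6961)
M + y(T(r)) = 6961 + 13*(-56 + 13) = 6961 + 13*(-43) = 6961 - 559 = 6402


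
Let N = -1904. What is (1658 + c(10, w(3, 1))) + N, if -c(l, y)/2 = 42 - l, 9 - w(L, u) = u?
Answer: -310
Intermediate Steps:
w(L, u) = 9 - u
c(l, y) = -84 + 2*l (c(l, y) = -2*(42 - l) = -84 + 2*l)
(1658 + c(10, w(3, 1))) + N = (1658 + (-84 + 2*10)) - 1904 = (1658 + (-84 + 20)) - 1904 = (1658 - 64) - 1904 = 1594 - 1904 = -310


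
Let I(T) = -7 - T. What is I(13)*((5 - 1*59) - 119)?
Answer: 3460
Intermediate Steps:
I(13)*((5 - 1*59) - 119) = (-7 - 1*13)*((5 - 1*59) - 119) = (-7 - 13)*((5 - 59) - 119) = -20*(-54 - 119) = -20*(-173) = 3460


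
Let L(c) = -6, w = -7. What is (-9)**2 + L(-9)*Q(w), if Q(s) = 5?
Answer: 51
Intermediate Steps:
(-9)**2 + L(-9)*Q(w) = (-9)**2 - 6*5 = 81 - 30 = 51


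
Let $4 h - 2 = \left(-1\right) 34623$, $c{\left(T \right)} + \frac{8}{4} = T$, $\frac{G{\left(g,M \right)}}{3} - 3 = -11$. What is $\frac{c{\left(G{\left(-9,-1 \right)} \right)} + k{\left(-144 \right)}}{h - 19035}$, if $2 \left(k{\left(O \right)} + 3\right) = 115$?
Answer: $- \frac{114}{110761} \approx -0.0010292$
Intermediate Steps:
$G{\left(g,M \right)} = -24$ ($G{\left(g,M \right)} = 9 + 3 \left(-11\right) = 9 - 33 = -24$)
$c{\left(T \right)} = -2 + T$
$h = - \frac{34621}{4}$ ($h = \frac{1}{2} + \frac{\left(-1\right) 34623}{4} = \frac{1}{2} + \frac{1}{4} \left(-34623\right) = \frac{1}{2} - \frac{34623}{4} = - \frac{34621}{4} \approx -8655.3$)
$k{\left(O \right)} = \frac{109}{2}$ ($k{\left(O \right)} = -3 + \frac{1}{2} \cdot 115 = -3 + \frac{115}{2} = \frac{109}{2}$)
$\frac{c{\left(G{\left(-9,-1 \right)} \right)} + k{\left(-144 \right)}}{h - 19035} = \frac{\left(-2 - 24\right) + \frac{109}{2}}{- \frac{34621}{4} - 19035} = \frac{-26 + \frac{109}{2}}{- \frac{110761}{4}} = \frac{57}{2} \left(- \frac{4}{110761}\right) = - \frac{114}{110761}$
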